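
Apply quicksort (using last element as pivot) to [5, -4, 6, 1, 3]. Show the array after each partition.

Partition 1: pivot=3 at index 2 -> [-4, 1, 3, 5, 6]
Partition 2: pivot=1 at index 1 -> [-4, 1, 3, 5, 6]
Partition 3: pivot=6 at index 4 -> [-4, 1, 3, 5, 6]


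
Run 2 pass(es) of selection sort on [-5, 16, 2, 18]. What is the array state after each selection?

Pass 1: Select minimum -5 at index 0, swap -> [-5, 16, 2, 18]
Pass 2: Select minimum 2 at index 2, swap -> [-5, 2, 16, 18]


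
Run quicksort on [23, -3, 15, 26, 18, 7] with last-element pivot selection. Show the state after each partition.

Partition 1: pivot=7 at index 1 -> [-3, 7, 15, 26, 18, 23]
Partition 2: pivot=23 at index 4 -> [-3, 7, 15, 18, 23, 26]
Partition 3: pivot=18 at index 3 -> [-3, 7, 15, 18, 23, 26]


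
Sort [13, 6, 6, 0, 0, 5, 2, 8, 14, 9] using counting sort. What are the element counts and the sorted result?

Count array: [2, 0, 1, 0, 0, 1, 2, 0, 1, 1, 0, 0, 0, 1, 1]
(count[i] = number of elements equal to i)
Cumulative count: [2, 2, 3, 3, 3, 4, 6, 6, 7, 8, 8, 8, 8, 9, 10]
Sorted: [0, 0, 2, 5, 6, 6, 8, 9, 13, 14]


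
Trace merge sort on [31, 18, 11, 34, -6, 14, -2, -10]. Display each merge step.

Divide and conquer:
  Merge [31] + [18] -> [18, 31]
  Merge [11] + [34] -> [11, 34]
  Merge [18, 31] + [11, 34] -> [11, 18, 31, 34]
  Merge [-6] + [14] -> [-6, 14]
  Merge [-2] + [-10] -> [-10, -2]
  Merge [-6, 14] + [-10, -2] -> [-10, -6, -2, 14]
  Merge [11, 18, 31, 34] + [-10, -6, -2, 14] -> [-10, -6, -2, 11, 14, 18, 31, 34]


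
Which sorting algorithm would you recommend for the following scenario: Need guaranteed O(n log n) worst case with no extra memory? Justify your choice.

Best choice: Heapsort
Reason: Heapsort is O(n log n) worst case and sorts in-place; quicksort can degrade to O(n^2)


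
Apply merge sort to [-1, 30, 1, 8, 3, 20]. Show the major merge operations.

Divide and conquer:
  Merge [30] + [1] -> [1, 30]
  Merge [-1] + [1, 30] -> [-1, 1, 30]
  Merge [3] + [20] -> [3, 20]
  Merge [8] + [3, 20] -> [3, 8, 20]
  Merge [-1, 1, 30] + [3, 8, 20] -> [-1, 1, 3, 8, 20, 30]


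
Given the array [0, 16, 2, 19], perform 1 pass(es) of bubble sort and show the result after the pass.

After pass 1: [0, 2, 16, 19] (1 swaps)
Total swaps: 1


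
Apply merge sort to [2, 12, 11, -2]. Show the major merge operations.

Divide and conquer:
  Merge [2] + [12] -> [2, 12]
  Merge [11] + [-2] -> [-2, 11]
  Merge [2, 12] + [-2, 11] -> [-2, 2, 11, 12]


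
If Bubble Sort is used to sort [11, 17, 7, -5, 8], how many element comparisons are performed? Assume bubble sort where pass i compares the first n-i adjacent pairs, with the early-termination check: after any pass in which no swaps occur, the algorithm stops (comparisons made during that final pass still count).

Pass 1: compare adjacent pairs (0,1)..(3,4) = 4 comparison(s), 3 swap(s) -> [11, 7, -5, 8, 17]
Pass 2: compare adjacent pairs (0,1)..(2,3) = 3 comparison(s), 3 swap(s) -> [7, -5, 8, 11, 17]
Pass 3: compare adjacent pairs (0,1)..(1,2) = 2 comparison(s), 1 swap(s) -> [-5, 7, 8, 11, 17]
Pass 4: compare adjacent pairs (0,1)..(0,1) = 1 comparison(s), 0 swap(s) -> [-5, 7, 8, 11, 17]
No swaps in this pass, so bubble sort stops here.
Total comparisons: 4 + 3 + 2 + 1 = 10


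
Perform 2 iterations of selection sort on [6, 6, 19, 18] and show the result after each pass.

Pass 1: Select minimum 6 at index 0, swap -> [6, 6, 19, 18]
Pass 2: Select minimum 6 at index 1, swap -> [6, 6, 19, 18]


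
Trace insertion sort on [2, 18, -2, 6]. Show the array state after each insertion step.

First element 2 is already 'sorted'
Insert 18: shifted 0 elements -> [2, 18, -2, 6]
Insert -2: shifted 2 elements -> [-2, 2, 18, 6]
Insert 6: shifted 1 elements -> [-2, 2, 6, 18]


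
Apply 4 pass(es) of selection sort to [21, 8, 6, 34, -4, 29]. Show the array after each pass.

Pass 1: Select minimum -4 at index 4, swap -> [-4, 8, 6, 34, 21, 29]
Pass 2: Select minimum 6 at index 2, swap -> [-4, 6, 8, 34, 21, 29]
Pass 3: Select minimum 8 at index 2, swap -> [-4, 6, 8, 34, 21, 29]
Pass 4: Select minimum 21 at index 4, swap -> [-4, 6, 8, 21, 34, 29]


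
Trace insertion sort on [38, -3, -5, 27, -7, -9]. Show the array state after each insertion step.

First element 38 is already 'sorted'
Insert -3: shifted 1 elements -> [-3, 38, -5, 27, -7, -9]
Insert -5: shifted 2 elements -> [-5, -3, 38, 27, -7, -9]
Insert 27: shifted 1 elements -> [-5, -3, 27, 38, -7, -9]
Insert -7: shifted 4 elements -> [-7, -5, -3, 27, 38, -9]
Insert -9: shifted 5 elements -> [-9, -7, -5, -3, 27, 38]


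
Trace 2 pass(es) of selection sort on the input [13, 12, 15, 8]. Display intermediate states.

Pass 1: Select minimum 8 at index 3, swap -> [8, 12, 15, 13]
Pass 2: Select minimum 12 at index 1, swap -> [8, 12, 15, 13]


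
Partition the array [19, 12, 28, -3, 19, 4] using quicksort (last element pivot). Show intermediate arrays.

Partition 1: pivot=4 at index 1 -> [-3, 4, 28, 19, 19, 12]
Partition 2: pivot=12 at index 2 -> [-3, 4, 12, 19, 19, 28]
Partition 3: pivot=28 at index 5 -> [-3, 4, 12, 19, 19, 28]
Partition 4: pivot=19 at index 4 -> [-3, 4, 12, 19, 19, 28]


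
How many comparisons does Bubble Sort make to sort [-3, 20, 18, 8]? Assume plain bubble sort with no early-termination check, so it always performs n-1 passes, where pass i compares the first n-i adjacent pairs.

Pass 1: compare adjacent pairs (0,1)..(2,3) = 3 comparison(s), 2 swap(s) -> [-3, 18, 8, 20]
Pass 2: compare adjacent pairs (0,1)..(1,2) = 2 comparison(s), 1 swap(s) -> [-3, 8, 18, 20]
Pass 3: compare adjacent pairs (0,1)..(0,1) = 1 comparison(s), 0 swap(s) -> [-3, 8, 18, 20]
Total comparisons: 3 + 2 + 1 = 6


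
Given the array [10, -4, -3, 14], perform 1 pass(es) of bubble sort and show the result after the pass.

After pass 1: [-4, -3, 10, 14] (2 swaps)
Total swaps: 2


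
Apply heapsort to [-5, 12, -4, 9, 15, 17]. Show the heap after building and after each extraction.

Build heap: [17, 15, -4, 9, 12, -5]
Extract 17: [15, 12, -4, 9, -5, 17]
Extract 15: [12, 9, -4, -5, 15, 17]
Extract 12: [9, -5, -4, 12, 15, 17]
Extract 9: [-4, -5, 9, 12, 15, 17]
Extract -4: [-5, -4, 9, 12, 15, 17]


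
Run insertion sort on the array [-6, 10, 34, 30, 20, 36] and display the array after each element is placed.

First element -6 is already 'sorted'
Insert 10: shifted 0 elements -> [-6, 10, 34, 30, 20, 36]
Insert 34: shifted 0 elements -> [-6, 10, 34, 30, 20, 36]
Insert 30: shifted 1 elements -> [-6, 10, 30, 34, 20, 36]
Insert 20: shifted 2 elements -> [-6, 10, 20, 30, 34, 36]
Insert 36: shifted 0 elements -> [-6, 10, 20, 30, 34, 36]


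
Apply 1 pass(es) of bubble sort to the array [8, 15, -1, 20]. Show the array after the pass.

After pass 1: [8, -1, 15, 20] (1 swaps)
Total swaps: 1


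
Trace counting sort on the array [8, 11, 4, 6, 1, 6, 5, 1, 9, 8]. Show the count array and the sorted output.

Count array: [0, 2, 0, 0, 1, 1, 2, 0, 2, 1, 0, 1]
(count[i] = number of elements equal to i)
Cumulative count: [0, 2, 2, 2, 3, 4, 6, 6, 8, 9, 9, 10]
Sorted: [1, 1, 4, 5, 6, 6, 8, 8, 9, 11]


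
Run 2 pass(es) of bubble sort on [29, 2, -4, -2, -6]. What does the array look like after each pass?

After pass 1: [2, -4, -2, -6, 29] (4 swaps)
After pass 2: [-4, -2, -6, 2, 29] (3 swaps)
Total swaps: 7


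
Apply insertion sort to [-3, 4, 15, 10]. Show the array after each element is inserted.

First element -3 is already 'sorted'
Insert 4: shifted 0 elements -> [-3, 4, 15, 10]
Insert 15: shifted 0 elements -> [-3, 4, 15, 10]
Insert 10: shifted 1 elements -> [-3, 4, 10, 15]


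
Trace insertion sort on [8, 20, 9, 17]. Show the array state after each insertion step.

First element 8 is already 'sorted'
Insert 20: shifted 0 elements -> [8, 20, 9, 17]
Insert 9: shifted 1 elements -> [8, 9, 20, 17]
Insert 17: shifted 1 elements -> [8, 9, 17, 20]


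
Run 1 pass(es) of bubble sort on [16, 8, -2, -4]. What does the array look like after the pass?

After pass 1: [8, -2, -4, 16] (3 swaps)
Total swaps: 3


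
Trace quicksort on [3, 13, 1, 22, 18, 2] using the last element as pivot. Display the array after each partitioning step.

Partition 1: pivot=2 at index 1 -> [1, 2, 3, 22, 18, 13]
Partition 2: pivot=13 at index 3 -> [1, 2, 3, 13, 18, 22]
Partition 3: pivot=22 at index 5 -> [1, 2, 3, 13, 18, 22]


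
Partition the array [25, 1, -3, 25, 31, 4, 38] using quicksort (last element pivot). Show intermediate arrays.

Partition 1: pivot=38 at index 6 -> [25, 1, -3, 25, 31, 4, 38]
Partition 2: pivot=4 at index 2 -> [1, -3, 4, 25, 31, 25, 38]
Partition 3: pivot=-3 at index 0 -> [-3, 1, 4, 25, 31, 25, 38]
Partition 4: pivot=25 at index 4 -> [-3, 1, 4, 25, 25, 31, 38]


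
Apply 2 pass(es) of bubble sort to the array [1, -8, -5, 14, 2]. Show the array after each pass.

After pass 1: [-8, -5, 1, 2, 14] (3 swaps)
After pass 2: [-8, -5, 1, 2, 14] (0 swaps)
Total swaps: 3


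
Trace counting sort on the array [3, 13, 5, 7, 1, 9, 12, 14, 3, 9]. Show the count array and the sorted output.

Count array: [0, 1, 0, 2, 0, 1, 0, 1, 0, 2, 0, 0, 1, 1, 1]
(count[i] = number of elements equal to i)
Cumulative count: [0, 1, 1, 3, 3, 4, 4, 5, 5, 7, 7, 7, 8, 9, 10]
Sorted: [1, 3, 3, 5, 7, 9, 9, 12, 13, 14]


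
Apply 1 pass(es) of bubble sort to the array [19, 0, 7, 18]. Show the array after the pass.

After pass 1: [0, 7, 18, 19] (3 swaps)
Total swaps: 3


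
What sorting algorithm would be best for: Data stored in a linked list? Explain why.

Best choice: Merge sort
Reason: Merge sort doesn't require random access; can be done in O(1) extra space for linked lists


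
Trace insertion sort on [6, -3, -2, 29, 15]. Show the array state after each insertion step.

First element 6 is already 'sorted'
Insert -3: shifted 1 elements -> [-3, 6, -2, 29, 15]
Insert -2: shifted 1 elements -> [-3, -2, 6, 29, 15]
Insert 29: shifted 0 elements -> [-3, -2, 6, 29, 15]
Insert 15: shifted 1 elements -> [-3, -2, 6, 15, 29]


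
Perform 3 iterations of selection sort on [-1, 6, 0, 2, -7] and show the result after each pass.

Pass 1: Select minimum -7 at index 4, swap -> [-7, 6, 0, 2, -1]
Pass 2: Select minimum -1 at index 4, swap -> [-7, -1, 0, 2, 6]
Pass 3: Select minimum 0 at index 2, swap -> [-7, -1, 0, 2, 6]


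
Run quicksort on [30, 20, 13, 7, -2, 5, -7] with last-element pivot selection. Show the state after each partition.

Partition 1: pivot=-7 at index 0 -> [-7, 20, 13, 7, -2, 5, 30]
Partition 2: pivot=30 at index 6 -> [-7, 20, 13, 7, -2, 5, 30]
Partition 3: pivot=5 at index 2 -> [-7, -2, 5, 7, 20, 13, 30]
Partition 4: pivot=13 at index 4 -> [-7, -2, 5, 7, 13, 20, 30]


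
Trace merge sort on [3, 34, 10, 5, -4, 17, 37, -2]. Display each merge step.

Divide and conquer:
  Merge [3] + [34] -> [3, 34]
  Merge [10] + [5] -> [5, 10]
  Merge [3, 34] + [5, 10] -> [3, 5, 10, 34]
  Merge [-4] + [17] -> [-4, 17]
  Merge [37] + [-2] -> [-2, 37]
  Merge [-4, 17] + [-2, 37] -> [-4, -2, 17, 37]
  Merge [3, 5, 10, 34] + [-4, -2, 17, 37] -> [-4, -2, 3, 5, 10, 17, 34, 37]


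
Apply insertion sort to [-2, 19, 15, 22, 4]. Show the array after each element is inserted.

First element -2 is already 'sorted'
Insert 19: shifted 0 elements -> [-2, 19, 15, 22, 4]
Insert 15: shifted 1 elements -> [-2, 15, 19, 22, 4]
Insert 22: shifted 0 elements -> [-2, 15, 19, 22, 4]
Insert 4: shifted 3 elements -> [-2, 4, 15, 19, 22]


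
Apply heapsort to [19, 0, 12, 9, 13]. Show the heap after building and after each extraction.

Build heap: [19, 13, 12, 9, 0]
Extract 19: [13, 9, 12, 0, 19]
Extract 13: [12, 9, 0, 13, 19]
Extract 12: [9, 0, 12, 13, 19]
Extract 9: [0, 9, 12, 13, 19]


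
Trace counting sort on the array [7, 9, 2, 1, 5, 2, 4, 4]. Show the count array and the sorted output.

Count array: [0, 1, 2, 0, 2, 1, 0, 1, 0, 1]
(count[i] = number of elements equal to i)
Cumulative count: [0, 1, 3, 3, 5, 6, 6, 7, 7, 8]
Sorted: [1, 2, 2, 4, 4, 5, 7, 9]


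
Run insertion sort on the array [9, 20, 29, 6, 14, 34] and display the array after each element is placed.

First element 9 is already 'sorted'
Insert 20: shifted 0 elements -> [9, 20, 29, 6, 14, 34]
Insert 29: shifted 0 elements -> [9, 20, 29, 6, 14, 34]
Insert 6: shifted 3 elements -> [6, 9, 20, 29, 14, 34]
Insert 14: shifted 2 elements -> [6, 9, 14, 20, 29, 34]
Insert 34: shifted 0 elements -> [6, 9, 14, 20, 29, 34]


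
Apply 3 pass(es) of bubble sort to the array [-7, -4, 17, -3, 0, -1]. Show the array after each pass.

After pass 1: [-7, -4, -3, 0, -1, 17] (3 swaps)
After pass 2: [-7, -4, -3, -1, 0, 17] (1 swaps)
After pass 3: [-7, -4, -3, -1, 0, 17] (0 swaps)
Total swaps: 4


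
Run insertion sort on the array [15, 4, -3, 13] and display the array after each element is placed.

First element 15 is already 'sorted'
Insert 4: shifted 1 elements -> [4, 15, -3, 13]
Insert -3: shifted 2 elements -> [-3, 4, 15, 13]
Insert 13: shifted 1 elements -> [-3, 4, 13, 15]


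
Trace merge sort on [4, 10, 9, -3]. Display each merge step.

Divide and conquer:
  Merge [4] + [10] -> [4, 10]
  Merge [9] + [-3] -> [-3, 9]
  Merge [4, 10] + [-3, 9] -> [-3, 4, 9, 10]


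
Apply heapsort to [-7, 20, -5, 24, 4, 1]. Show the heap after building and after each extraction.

Build heap: [24, 20, 1, -7, 4, -5]
Extract 24: [20, 4, 1, -7, -5, 24]
Extract 20: [4, -5, 1, -7, 20, 24]
Extract 4: [1, -5, -7, 4, 20, 24]
Extract 1: [-5, -7, 1, 4, 20, 24]
Extract -5: [-7, -5, 1, 4, 20, 24]


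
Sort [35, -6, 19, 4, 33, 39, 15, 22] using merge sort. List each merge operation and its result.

Divide and conquer:
  Merge [35] + [-6] -> [-6, 35]
  Merge [19] + [4] -> [4, 19]
  Merge [-6, 35] + [4, 19] -> [-6, 4, 19, 35]
  Merge [33] + [39] -> [33, 39]
  Merge [15] + [22] -> [15, 22]
  Merge [33, 39] + [15, 22] -> [15, 22, 33, 39]
  Merge [-6, 4, 19, 35] + [15, 22, 33, 39] -> [-6, 4, 15, 19, 22, 33, 35, 39]


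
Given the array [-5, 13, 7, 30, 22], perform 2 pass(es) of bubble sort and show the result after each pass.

After pass 1: [-5, 7, 13, 22, 30] (2 swaps)
After pass 2: [-5, 7, 13, 22, 30] (0 swaps)
Total swaps: 2


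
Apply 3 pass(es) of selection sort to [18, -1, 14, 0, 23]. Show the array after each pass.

Pass 1: Select minimum -1 at index 1, swap -> [-1, 18, 14, 0, 23]
Pass 2: Select minimum 0 at index 3, swap -> [-1, 0, 14, 18, 23]
Pass 3: Select minimum 14 at index 2, swap -> [-1, 0, 14, 18, 23]


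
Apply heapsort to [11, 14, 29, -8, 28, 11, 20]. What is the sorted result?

Build heap: [29, 28, 20, -8, 14, 11, 11]
Extract 29: [28, 14, 20, -8, 11, 11, 29]
Extract 28: [20, 14, 11, -8, 11, 28, 29]
Extract 20: [14, 11, 11, -8, 20, 28, 29]
Extract 14: [11, -8, 11, 14, 20, 28, 29]
Extract 11: [11, -8, 11, 14, 20, 28, 29]
Extract 11: [-8, 11, 11, 14, 20, 28, 29]


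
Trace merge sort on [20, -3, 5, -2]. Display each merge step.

Divide and conquer:
  Merge [20] + [-3] -> [-3, 20]
  Merge [5] + [-2] -> [-2, 5]
  Merge [-3, 20] + [-2, 5] -> [-3, -2, 5, 20]


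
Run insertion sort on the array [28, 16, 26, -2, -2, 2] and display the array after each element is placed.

First element 28 is already 'sorted'
Insert 16: shifted 1 elements -> [16, 28, 26, -2, -2, 2]
Insert 26: shifted 1 elements -> [16, 26, 28, -2, -2, 2]
Insert -2: shifted 3 elements -> [-2, 16, 26, 28, -2, 2]
Insert -2: shifted 3 elements -> [-2, -2, 16, 26, 28, 2]
Insert 2: shifted 3 elements -> [-2, -2, 2, 16, 26, 28]


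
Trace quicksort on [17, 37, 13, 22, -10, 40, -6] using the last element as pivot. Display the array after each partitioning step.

Partition 1: pivot=-6 at index 1 -> [-10, -6, 13, 22, 17, 40, 37]
Partition 2: pivot=37 at index 5 -> [-10, -6, 13, 22, 17, 37, 40]
Partition 3: pivot=17 at index 3 -> [-10, -6, 13, 17, 22, 37, 40]


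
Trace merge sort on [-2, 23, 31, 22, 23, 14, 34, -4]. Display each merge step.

Divide and conquer:
  Merge [-2] + [23] -> [-2, 23]
  Merge [31] + [22] -> [22, 31]
  Merge [-2, 23] + [22, 31] -> [-2, 22, 23, 31]
  Merge [23] + [14] -> [14, 23]
  Merge [34] + [-4] -> [-4, 34]
  Merge [14, 23] + [-4, 34] -> [-4, 14, 23, 34]
  Merge [-2, 22, 23, 31] + [-4, 14, 23, 34] -> [-4, -2, 14, 22, 23, 23, 31, 34]


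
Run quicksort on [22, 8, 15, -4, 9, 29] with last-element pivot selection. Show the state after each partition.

Partition 1: pivot=29 at index 5 -> [22, 8, 15, -4, 9, 29]
Partition 2: pivot=9 at index 2 -> [8, -4, 9, 22, 15, 29]
Partition 3: pivot=-4 at index 0 -> [-4, 8, 9, 22, 15, 29]
Partition 4: pivot=15 at index 3 -> [-4, 8, 9, 15, 22, 29]


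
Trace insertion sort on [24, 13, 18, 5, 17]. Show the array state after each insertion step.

First element 24 is already 'sorted'
Insert 13: shifted 1 elements -> [13, 24, 18, 5, 17]
Insert 18: shifted 1 elements -> [13, 18, 24, 5, 17]
Insert 5: shifted 3 elements -> [5, 13, 18, 24, 17]
Insert 17: shifted 2 elements -> [5, 13, 17, 18, 24]


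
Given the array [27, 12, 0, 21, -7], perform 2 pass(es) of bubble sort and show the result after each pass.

After pass 1: [12, 0, 21, -7, 27] (4 swaps)
After pass 2: [0, 12, -7, 21, 27] (2 swaps)
Total swaps: 6


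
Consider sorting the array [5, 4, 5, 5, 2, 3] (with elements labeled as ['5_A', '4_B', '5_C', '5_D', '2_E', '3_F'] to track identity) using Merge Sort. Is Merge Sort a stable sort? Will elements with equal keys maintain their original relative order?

Trace Merge Sort on the labeled array (the key is the number; the letter only tracks identity):
  Merge [4_B] + [5_C] -> [4_B, 5_C]
  Merge [5_A] + [4_B, 5_C] -> [4_B, 5_A, 5_C]
  Merge [2_E] + [3_F] -> [2_E, 3_F]
  Merge [5_D] + [2_E, 3_F] -> [2_E, 3_F, 5_D]
  Merge [4_B, 5_A, 5_C] + [2_E, 3_F, 5_D] -> [2_E, 3_F, 4_B, 5_A, 5_C, 5_D]
Final order: [2_E, 3_F, 4_B, 5_A, 5_C, 5_D]
Equal keys:
  value 5: originally 5_A, 5_C, 5_D; after sorting 5_A, 5_C, 5_D -> order preserved
All equal keys kept their original relative order. Merge Sort is stable: when the heads of the two halves are equal the merge takes from the left half first.
Answer: Stable


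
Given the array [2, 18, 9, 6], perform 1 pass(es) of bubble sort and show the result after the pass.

After pass 1: [2, 9, 6, 18] (2 swaps)
Total swaps: 2


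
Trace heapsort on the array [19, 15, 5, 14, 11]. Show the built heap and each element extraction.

Build heap: [19, 15, 5, 14, 11]
Extract 19: [15, 14, 5, 11, 19]
Extract 15: [14, 11, 5, 15, 19]
Extract 14: [11, 5, 14, 15, 19]
Extract 11: [5, 11, 14, 15, 19]


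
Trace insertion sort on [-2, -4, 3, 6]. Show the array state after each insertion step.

First element -2 is already 'sorted'
Insert -4: shifted 1 elements -> [-4, -2, 3, 6]
Insert 3: shifted 0 elements -> [-4, -2, 3, 6]
Insert 6: shifted 0 elements -> [-4, -2, 3, 6]


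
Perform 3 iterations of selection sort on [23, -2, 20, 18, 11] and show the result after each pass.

Pass 1: Select minimum -2 at index 1, swap -> [-2, 23, 20, 18, 11]
Pass 2: Select minimum 11 at index 4, swap -> [-2, 11, 20, 18, 23]
Pass 3: Select minimum 18 at index 3, swap -> [-2, 11, 18, 20, 23]


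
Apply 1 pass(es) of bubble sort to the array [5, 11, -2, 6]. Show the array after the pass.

After pass 1: [5, -2, 6, 11] (2 swaps)
Total swaps: 2


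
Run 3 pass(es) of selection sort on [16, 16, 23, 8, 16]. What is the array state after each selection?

Pass 1: Select minimum 8 at index 3, swap -> [8, 16, 23, 16, 16]
Pass 2: Select minimum 16 at index 1, swap -> [8, 16, 23, 16, 16]
Pass 3: Select minimum 16 at index 3, swap -> [8, 16, 16, 23, 16]


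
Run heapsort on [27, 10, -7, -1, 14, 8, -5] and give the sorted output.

Build heap: [27, 14, 8, -1, 10, -7, -5]
Extract 27: [14, 10, 8, -1, -5, -7, 27]
Extract 14: [10, -1, 8, -7, -5, 14, 27]
Extract 10: [8, -1, -5, -7, 10, 14, 27]
Extract 8: [-1, -7, -5, 8, 10, 14, 27]
Extract -1: [-5, -7, -1, 8, 10, 14, 27]
Extract -5: [-7, -5, -1, 8, 10, 14, 27]


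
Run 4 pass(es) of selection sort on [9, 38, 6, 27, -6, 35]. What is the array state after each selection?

Pass 1: Select minimum -6 at index 4, swap -> [-6, 38, 6, 27, 9, 35]
Pass 2: Select minimum 6 at index 2, swap -> [-6, 6, 38, 27, 9, 35]
Pass 3: Select minimum 9 at index 4, swap -> [-6, 6, 9, 27, 38, 35]
Pass 4: Select minimum 27 at index 3, swap -> [-6, 6, 9, 27, 38, 35]


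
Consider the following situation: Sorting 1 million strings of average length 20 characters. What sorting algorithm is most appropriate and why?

Best choice: MSD radix sort or Mergesort
Reason: MSD radix sort is a non-comparison sort that buckets the strings by successive character positions, running in time proportional to the total number of characters examined rather than O(n log n) string comparisons; mergesort is a stable O(n log n)-comparison alternative that works for arbitrary variable-length keys


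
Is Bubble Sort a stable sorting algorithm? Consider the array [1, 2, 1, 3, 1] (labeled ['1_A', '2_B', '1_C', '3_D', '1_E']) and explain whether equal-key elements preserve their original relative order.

Trace Bubble Sort on the labeled array (the key is the number; the letter only tracks identity):
  After pass 1: [1_A, 1_C, 2_B, 1_E, 3_D]
  After pass 2: [1_A, 1_C, 1_E, 2_B, 3_D]
  After pass 3: [1_A, 1_C, 1_E, 2_B, 3_D] (no swaps, done)
Final order: [1_A, 1_C, 1_E, 2_B, 3_D]
Equal keys:
  value 1: originally 1_A, 1_C, 1_E; after sorting 1_A, 1_C, 1_E -> order preserved
All equal keys kept their original relative order. Bubble Sort is stable: it only swaps adjacent elements when the left one is strictly greater, so equal keys never move past each other.
Answer: Stable


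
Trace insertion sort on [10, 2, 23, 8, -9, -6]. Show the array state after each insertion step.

First element 10 is already 'sorted'
Insert 2: shifted 1 elements -> [2, 10, 23, 8, -9, -6]
Insert 23: shifted 0 elements -> [2, 10, 23, 8, -9, -6]
Insert 8: shifted 2 elements -> [2, 8, 10, 23, -9, -6]
Insert -9: shifted 4 elements -> [-9, 2, 8, 10, 23, -6]
Insert -6: shifted 4 elements -> [-9, -6, 2, 8, 10, 23]


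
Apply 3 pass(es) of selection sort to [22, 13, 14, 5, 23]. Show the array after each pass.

Pass 1: Select minimum 5 at index 3, swap -> [5, 13, 14, 22, 23]
Pass 2: Select minimum 13 at index 1, swap -> [5, 13, 14, 22, 23]
Pass 3: Select minimum 14 at index 2, swap -> [5, 13, 14, 22, 23]


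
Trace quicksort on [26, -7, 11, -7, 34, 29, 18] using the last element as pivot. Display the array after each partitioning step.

Partition 1: pivot=18 at index 3 -> [-7, 11, -7, 18, 34, 29, 26]
Partition 2: pivot=-7 at index 1 -> [-7, -7, 11, 18, 34, 29, 26]
Partition 3: pivot=26 at index 4 -> [-7, -7, 11, 18, 26, 29, 34]
Partition 4: pivot=34 at index 6 -> [-7, -7, 11, 18, 26, 29, 34]


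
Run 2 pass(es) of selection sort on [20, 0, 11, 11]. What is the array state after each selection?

Pass 1: Select minimum 0 at index 1, swap -> [0, 20, 11, 11]
Pass 2: Select minimum 11 at index 2, swap -> [0, 11, 20, 11]


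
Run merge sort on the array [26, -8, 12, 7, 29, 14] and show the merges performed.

Divide and conquer:
  Merge [-8] + [12] -> [-8, 12]
  Merge [26] + [-8, 12] -> [-8, 12, 26]
  Merge [29] + [14] -> [14, 29]
  Merge [7] + [14, 29] -> [7, 14, 29]
  Merge [-8, 12, 26] + [7, 14, 29] -> [-8, 7, 12, 14, 26, 29]


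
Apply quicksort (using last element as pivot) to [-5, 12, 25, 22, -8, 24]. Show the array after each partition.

Partition 1: pivot=24 at index 4 -> [-5, 12, 22, -8, 24, 25]
Partition 2: pivot=-8 at index 0 -> [-8, 12, 22, -5, 24, 25]
Partition 3: pivot=-5 at index 1 -> [-8, -5, 22, 12, 24, 25]
Partition 4: pivot=12 at index 2 -> [-8, -5, 12, 22, 24, 25]


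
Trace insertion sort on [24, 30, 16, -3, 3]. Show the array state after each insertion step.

First element 24 is already 'sorted'
Insert 30: shifted 0 elements -> [24, 30, 16, -3, 3]
Insert 16: shifted 2 elements -> [16, 24, 30, -3, 3]
Insert -3: shifted 3 elements -> [-3, 16, 24, 30, 3]
Insert 3: shifted 3 elements -> [-3, 3, 16, 24, 30]


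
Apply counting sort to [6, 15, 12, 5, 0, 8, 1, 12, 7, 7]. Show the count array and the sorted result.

Count array: [1, 1, 0, 0, 0, 1, 1, 2, 1, 0, 0, 0, 2, 0, 0, 1]
(count[i] = number of elements equal to i)
Cumulative count: [1, 2, 2, 2, 2, 3, 4, 6, 7, 7, 7, 7, 9, 9, 9, 10]
Sorted: [0, 1, 5, 6, 7, 7, 8, 12, 12, 15]


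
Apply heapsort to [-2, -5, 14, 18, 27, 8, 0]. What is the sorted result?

Build heap: [27, 18, 14, -2, -5, 8, 0]
Extract 27: [18, 0, 14, -2, -5, 8, 27]
Extract 18: [14, 0, 8, -2, -5, 18, 27]
Extract 14: [8, 0, -5, -2, 14, 18, 27]
Extract 8: [0, -2, -5, 8, 14, 18, 27]
Extract 0: [-2, -5, 0, 8, 14, 18, 27]
Extract -2: [-5, -2, 0, 8, 14, 18, 27]


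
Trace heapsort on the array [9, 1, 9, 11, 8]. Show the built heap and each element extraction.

Build heap: [11, 9, 9, 1, 8]
Extract 11: [9, 8, 9, 1, 11]
Extract 9: [9, 8, 1, 9, 11]
Extract 9: [8, 1, 9, 9, 11]
Extract 8: [1, 8, 9, 9, 11]


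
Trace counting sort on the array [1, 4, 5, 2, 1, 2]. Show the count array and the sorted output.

Count array: [0, 2, 2, 0, 1, 1]
(count[i] = number of elements equal to i)
Cumulative count: [0, 2, 4, 4, 5, 6]
Sorted: [1, 1, 2, 2, 4, 5]


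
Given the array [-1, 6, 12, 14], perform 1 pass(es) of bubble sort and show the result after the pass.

After pass 1: [-1, 6, 12, 14] (0 swaps)
Total swaps: 0


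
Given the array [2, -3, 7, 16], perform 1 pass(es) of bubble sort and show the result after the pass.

After pass 1: [-3, 2, 7, 16] (1 swaps)
Total swaps: 1


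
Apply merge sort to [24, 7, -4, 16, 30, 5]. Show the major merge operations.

Divide and conquer:
  Merge [7] + [-4] -> [-4, 7]
  Merge [24] + [-4, 7] -> [-4, 7, 24]
  Merge [30] + [5] -> [5, 30]
  Merge [16] + [5, 30] -> [5, 16, 30]
  Merge [-4, 7, 24] + [5, 16, 30] -> [-4, 5, 7, 16, 24, 30]


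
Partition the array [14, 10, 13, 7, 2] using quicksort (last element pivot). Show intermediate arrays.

Partition 1: pivot=2 at index 0 -> [2, 10, 13, 7, 14]
Partition 2: pivot=14 at index 4 -> [2, 10, 13, 7, 14]
Partition 3: pivot=7 at index 1 -> [2, 7, 13, 10, 14]
Partition 4: pivot=10 at index 2 -> [2, 7, 10, 13, 14]


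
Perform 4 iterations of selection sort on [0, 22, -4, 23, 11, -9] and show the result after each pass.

Pass 1: Select minimum -9 at index 5, swap -> [-9, 22, -4, 23, 11, 0]
Pass 2: Select minimum -4 at index 2, swap -> [-9, -4, 22, 23, 11, 0]
Pass 3: Select minimum 0 at index 5, swap -> [-9, -4, 0, 23, 11, 22]
Pass 4: Select minimum 11 at index 4, swap -> [-9, -4, 0, 11, 23, 22]


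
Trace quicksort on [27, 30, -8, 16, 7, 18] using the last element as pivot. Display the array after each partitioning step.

Partition 1: pivot=18 at index 3 -> [-8, 16, 7, 18, 27, 30]
Partition 2: pivot=7 at index 1 -> [-8, 7, 16, 18, 27, 30]
Partition 3: pivot=30 at index 5 -> [-8, 7, 16, 18, 27, 30]


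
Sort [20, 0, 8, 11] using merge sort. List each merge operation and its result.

Divide and conquer:
  Merge [20] + [0] -> [0, 20]
  Merge [8] + [11] -> [8, 11]
  Merge [0, 20] + [8, 11] -> [0, 8, 11, 20]


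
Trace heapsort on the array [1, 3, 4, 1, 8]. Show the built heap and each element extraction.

Build heap: [8, 3, 4, 1, 1]
Extract 8: [4, 3, 1, 1, 8]
Extract 4: [3, 1, 1, 4, 8]
Extract 3: [1, 1, 3, 4, 8]
Extract 1: [1, 1, 3, 4, 8]


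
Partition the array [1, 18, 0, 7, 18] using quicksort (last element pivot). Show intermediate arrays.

Partition 1: pivot=18 at index 4 -> [1, 18, 0, 7, 18]
Partition 2: pivot=7 at index 2 -> [1, 0, 7, 18, 18]
Partition 3: pivot=0 at index 0 -> [0, 1, 7, 18, 18]


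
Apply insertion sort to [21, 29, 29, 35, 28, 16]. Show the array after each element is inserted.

First element 21 is already 'sorted'
Insert 29: shifted 0 elements -> [21, 29, 29, 35, 28, 16]
Insert 29: shifted 0 elements -> [21, 29, 29, 35, 28, 16]
Insert 35: shifted 0 elements -> [21, 29, 29, 35, 28, 16]
Insert 28: shifted 3 elements -> [21, 28, 29, 29, 35, 16]
Insert 16: shifted 5 elements -> [16, 21, 28, 29, 29, 35]


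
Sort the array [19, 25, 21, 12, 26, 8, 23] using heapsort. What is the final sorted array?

Build heap: [26, 25, 23, 12, 19, 8, 21]
Extract 26: [25, 21, 23, 12, 19, 8, 26]
Extract 25: [23, 21, 8, 12, 19, 25, 26]
Extract 23: [21, 19, 8, 12, 23, 25, 26]
Extract 21: [19, 12, 8, 21, 23, 25, 26]
Extract 19: [12, 8, 19, 21, 23, 25, 26]
Extract 12: [8, 12, 19, 21, 23, 25, 26]


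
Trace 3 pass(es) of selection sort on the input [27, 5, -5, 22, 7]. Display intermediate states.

Pass 1: Select minimum -5 at index 2, swap -> [-5, 5, 27, 22, 7]
Pass 2: Select minimum 5 at index 1, swap -> [-5, 5, 27, 22, 7]
Pass 3: Select minimum 7 at index 4, swap -> [-5, 5, 7, 22, 27]


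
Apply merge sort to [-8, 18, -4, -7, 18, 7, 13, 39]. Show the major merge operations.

Divide and conquer:
  Merge [-8] + [18] -> [-8, 18]
  Merge [-4] + [-7] -> [-7, -4]
  Merge [-8, 18] + [-7, -4] -> [-8, -7, -4, 18]
  Merge [18] + [7] -> [7, 18]
  Merge [13] + [39] -> [13, 39]
  Merge [7, 18] + [13, 39] -> [7, 13, 18, 39]
  Merge [-8, -7, -4, 18] + [7, 13, 18, 39] -> [-8, -7, -4, 7, 13, 18, 18, 39]


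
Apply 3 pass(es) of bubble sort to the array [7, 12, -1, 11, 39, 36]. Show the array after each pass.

After pass 1: [7, -1, 11, 12, 36, 39] (3 swaps)
After pass 2: [-1, 7, 11, 12, 36, 39] (1 swaps)
After pass 3: [-1, 7, 11, 12, 36, 39] (0 swaps)
Total swaps: 4


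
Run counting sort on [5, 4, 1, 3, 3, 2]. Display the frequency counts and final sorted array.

Count array: [0, 1, 1, 2, 1, 1]
(count[i] = number of elements equal to i)
Cumulative count: [0, 1, 2, 4, 5, 6]
Sorted: [1, 2, 3, 3, 4, 5]


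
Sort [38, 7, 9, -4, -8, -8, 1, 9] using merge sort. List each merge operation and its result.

Divide and conquer:
  Merge [38] + [7] -> [7, 38]
  Merge [9] + [-4] -> [-4, 9]
  Merge [7, 38] + [-4, 9] -> [-4, 7, 9, 38]
  Merge [-8] + [-8] -> [-8, -8]
  Merge [1] + [9] -> [1, 9]
  Merge [-8, -8] + [1, 9] -> [-8, -8, 1, 9]
  Merge [-4, 7, 9, 38] + [-8, -8, 1, 9] -> [-8, -8, -4, 1, 7, 9, 9, 38]


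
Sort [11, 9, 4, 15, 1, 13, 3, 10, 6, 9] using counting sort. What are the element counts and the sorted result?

Count array: [0, 1, 0, 1, 1, 0, 1, 0, 0, 2, 1, 1, 0, 1, 0, 1]
(count[i] = number of elements equal to i)
Cumulative count: [0, 1, 1, 2, 3, 3, 4, 4, 4, 6, 7, 8, 8, 9, 9, 10]
Sorted: [1, 3, 4, 6, 9, 9, 10, 11, 13, 15]


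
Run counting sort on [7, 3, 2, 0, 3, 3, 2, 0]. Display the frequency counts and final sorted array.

Count array: [2, 0, 2, 3, 0, 0, 0, 1]
(count[i] = number of elements equal to i)
Cumulative count: [2, 2, 4, 7, 7, 7, 7, 8]
Sorted: [0, 0, 2, 2, 3, 3, 3, 7]


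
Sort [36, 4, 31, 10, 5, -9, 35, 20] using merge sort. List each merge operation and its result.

Divide and conquer:
  Merge [36] + [4] -> [4, 36]
  Merge [31] + [10] -> [10, 31]
  Merge [4, 36] + [10, 31] -> [4, 10, 31, 36]
  Merge [5] + [-9] -> [-9, 5]
  Merge [35] + [20] -> [20, 35]
  Merge [-9, 5] + [20, 35] -> [-9, 5, 20, 35]
  Merge [4, 10, 31, 36] + [-9, 5, 20, 35] -> [-9, 4, 5, 10, 20, 31, 35, 36]


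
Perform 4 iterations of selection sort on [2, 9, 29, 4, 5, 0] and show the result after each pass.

Pass 1: Select minimum 0 at index 5, swap -> [0, 9, 29, 4, 5, 2]
Pass 2: Select minimum 2 at index 5, swap -> [0, 2, 29, 4, 5, 9]
Pass 3: Select minimum 4 at index 3, swap -> [0, 2, 4, 29, 5, 9]
Pass 4: Select minimum 5 at index 4, swap -> [0, 2, 4, 5, 29, 9]


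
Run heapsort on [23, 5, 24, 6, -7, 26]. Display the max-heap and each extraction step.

Build heap: [26, 6, 24, 5, -7, 23]
Extract 26: [24, 6, 23, 5, -7, 26]
Extract 24: [23, 6, -7, 5, 24, 26]
Extract 23: [6, 5, -7, 23, 24, 26]
Extract 6: [5, -7, 6, 23, 24, 26]
Extract 5: [-7, 5, 6, 23, 24, 26]


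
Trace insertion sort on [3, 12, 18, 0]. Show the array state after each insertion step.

First element 3 is already 'sorted'
Insert 12: shifted 0 elements -> [3, 12, 18, 0]
Insert 18: shifted 0 elements -> [3, 12, 18, 0]
Insert 0: shifted 3 elements -> [0, 3, 12, 18]


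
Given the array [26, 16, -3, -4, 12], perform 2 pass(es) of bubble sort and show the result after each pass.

After pass 1: [16, -3, -4, 12, 26] (4 swaps)
After pass 2: [-3, -4, 12, 16, 26] (3 swaps)
Total swaps: 7


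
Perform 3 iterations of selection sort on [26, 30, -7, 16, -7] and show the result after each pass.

Pass 1: Select minimum -7 at index 2, swap -> [-7, 30, 26, 16, -7]
Pass 2: Select minimum -7 at index 4, swap -> [-7, -7, 26, 16, 30]
Pass 3: Select minimum 16 at index 3, swap -> [-7, -7, 16, 26, 30]


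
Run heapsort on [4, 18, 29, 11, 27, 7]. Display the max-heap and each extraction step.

Build heap: [29, 27, 7, 11, 18, 4]
Extract 29: [27, 18, 7, 11, 4, 29]
Extract 27: [18, 11, 7, 4, 27, 29]
Extract 18: [11, 4, 7, 18, 27, 29]
Extract 11: [7, 4, 11, 18, 27, 29]
Extract 7: [4, 7, 11, 18, 27, 29]


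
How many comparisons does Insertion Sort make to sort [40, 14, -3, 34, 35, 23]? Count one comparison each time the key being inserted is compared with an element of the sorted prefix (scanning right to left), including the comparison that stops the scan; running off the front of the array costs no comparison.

Insert 14: 40 > 14 (shift), reached front = 1 comparison(s) -> [14, 40, -3, 34, 35, 23]
Insert -3: 40 > -3 (shift), 14 > -3 (shift), reached front = 2 comparison(s) -> [-3, 14, 40, 34, 35, 23]
Insert 34: 40 > 34 (shift), 14 <= 34 (stop) = 2 comparison(s) -> [-3, 14, 34, 40, 35, 23]
Insert 35: 40 > 35 (shift), 34 <= 35 (stop) = 2 comparison(s) -> [-3, 14, 34, 35, 40, 23]
Insert 23: 40 > 23 (shift), 35 > 23 (shift), 34 > 23 (shift), 14 <= 23 (stop) = 4 comparison(s) -> [-3, 14, 23, 34, 35, 40]
Total comparisons: 1 + 2 + 2 + 2 + 4 = 11


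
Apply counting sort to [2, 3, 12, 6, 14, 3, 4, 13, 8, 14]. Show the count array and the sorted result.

Count array: [0, 0, 1, 2, 1, 0, 1, 0, 1, 0, 0, 0, 1, 1, 2]
(count[i] = number of elements equal to i)
Cumulative count: [0, 0, 1, 3, 4, 4, 5, 5, 6, 6, 6, 6, 7, 8, 10]
Sorted: [2, 3, 3, 4, 6, 8, 12, 13, 14, 14]


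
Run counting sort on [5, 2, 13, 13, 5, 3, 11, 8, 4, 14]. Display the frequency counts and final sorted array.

Count array: [0, 0, 1, 1, 1, 2, 0, 0, 1, 0, 0, 1, 0, 2, 1]
(count[i] = number of elements equal to i)
Cumulative count: [0, 0, 1, 2, 3, 5, 5, 5, 6, 6, 6, 7, 7, 9, 10]
Sorted: [2, 3, 4, 5, 5, 8, 11, 13, 13, 14]


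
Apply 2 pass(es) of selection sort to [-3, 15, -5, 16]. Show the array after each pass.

Pass 1: Select minimum -5 at index 2, swap -> [-5, 15, -3, 16]
Pass 2: Select minimum -3 at index 2, swap -> [-5, -3, 15, 16]


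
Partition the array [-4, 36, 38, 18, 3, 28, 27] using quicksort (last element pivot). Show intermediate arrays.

Partition 1: pivot=27 at index 3 -> [-4, 18, 3, 27, 38, 28, 36]
Partition 2: pivot=3 at index 1 -> [-4, 3, 18, 27, 38, 28, 36]
Partition 3: pivot=36 at index 5 -> [-4, 3, 18, 27, 28, 36, 38]


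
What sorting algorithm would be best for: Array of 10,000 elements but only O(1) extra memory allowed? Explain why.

Best choice: Heapsort
Reason: Heapsort rearranges the array in place using O(1) auxiliary space and still guarantees O(n log n) time; quicksort partitions in place but needs Theta(log n) stack space for recursion (O(n) in the worst case), and mergesort requires O(n) auxiliary space


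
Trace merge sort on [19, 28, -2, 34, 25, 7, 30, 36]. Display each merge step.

Divide and conquer:
  Merge [19] + [28] -> [19, 28]
  Merge [-2] + [34] -> [-2, 34]
  Merge [19, 28] + [-2, 34] -> [-2, 19, 28, 34]
  Merge [25] + [7] -> [7, 25]
  Merge [30] + [36] -> [30, 36]
  Merge [7, 25] + [30, 36] -> [7, 25, 30, 36]
  Merge [-2, 19, 28, 34] + [7, 25, 30, 36] -> [-2, 7, 19, 25, 28, 30, 34, 36]


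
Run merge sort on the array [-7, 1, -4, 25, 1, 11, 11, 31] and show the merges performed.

Divide and conquer:
  Merge [-7] + [1] -> [-7, 1]
  Merge [-4] + [25] -> [-4, 25]
  Merge [-7, 1] + [-4, 25] -> [-7, -4, 1, 25]
  Merge [1] + [11] -> [1, 11]
  Merge [11] + [31] -> [11, 31]
  Merge [1, 11] + [11, 31] -> [1, 11, 11, 31]
  Merge [-7, -4, 1, 25] + [1, 11, 11, 31] -> [-7, -4, 1, 1, 11, 11, 25, 31]


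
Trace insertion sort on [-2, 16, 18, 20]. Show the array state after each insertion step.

First element -2 is already 'sorted'
Insert 16: shifted 0 elements -> [-2, 16, 18, 20]
Insert 18: shifted 0 elements -> [-2, 16, 18, 20]
Insert 20: shifted 0 elements -> [-2, 16, 18, 20]


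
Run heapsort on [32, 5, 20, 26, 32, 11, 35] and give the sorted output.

Build heap: [35, 32, 32, 26, 5, 11, 20]
Extract 35: [32, 26, 32, 20, 5, 11, 35]
Extract 32: [32, 26, 11, 20, 5, 32, 35]
Extract 32: [26, 20, 11, 5, 32, 32, 35]
Extract 26: [20, 5, 11, 26, 32, 32, 35]
Extract 20: [11, 5, 20, 26, 32, 32, 35]
Extract 11: [5, 11, 20, 26, 32, 32, 35]


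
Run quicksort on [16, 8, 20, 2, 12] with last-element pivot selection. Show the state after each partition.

Partition 1: pivot=12 at index 2 -> [8, 2, 12, 16, 20]
Partition 2: pivot=2 at index 0 -> [2, 8, 12, 16, 20]
Partition 3: pivot=20 at index 4 -> [2, 8, 12, 16, 20]


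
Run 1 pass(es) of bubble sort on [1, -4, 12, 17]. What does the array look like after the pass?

After pass 1: [-4, 1, 12, 17] (1 swaps)
Total swaps: 1


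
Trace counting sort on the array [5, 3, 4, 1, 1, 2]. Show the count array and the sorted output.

Count array: [0, 2, 1, 1, 1, 1]
(count[i] = number of elements equal to i)
Cumulative count: [0, 2, 3, 4, 5, 6]
Sorted: [1, 1, 2, 3, 4, 5]


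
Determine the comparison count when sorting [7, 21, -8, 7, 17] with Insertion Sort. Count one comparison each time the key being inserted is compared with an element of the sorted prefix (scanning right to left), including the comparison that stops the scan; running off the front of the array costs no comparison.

Insert 21: 7 <= 21 (stop) = 1 comparison(s) -> [7, 21, -8, 7, 17]
Insert -8: 21 > -8 (shift), 7 > -8 (shift), reached front = 2 comparison(s) -> [-8, 7, 21, 7, 17]
Insert 7: 21 > 7 (shift), 7 <= 7 (stop) = 2 comparison(s) -> [-8, 7, 7, 21, 17]
Insert 17: 21 > 17 (shift), 7 <= 17 (stop) = 2 comparison(s) -> [-8, 7, 7, 17, 21]
Total comparisons: 1 + 2 + 2 + 2 = 7


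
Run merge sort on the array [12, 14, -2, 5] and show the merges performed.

Divide and conquer:
  Merge [12] + [14] -> [12, 14]
  Merge [-2] + [5] -> [-2, 5]
  Merge [12, 14] + [-2, 5] -> [-2, 5, 12, 14]


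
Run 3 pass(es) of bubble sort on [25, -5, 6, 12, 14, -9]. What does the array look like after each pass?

After pass 1: [-5, 6, 12, 14, -9, 25] (5 swaps)
After pass 2: [-5, 6, 12, -9, 14, 25] (1 swaps)
After pass 3: [-5, 6, -9, 12, 14, 25] (1 swaps)
Total swaps: 7


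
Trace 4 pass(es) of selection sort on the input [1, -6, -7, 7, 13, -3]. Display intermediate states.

Pass 1: Select minimum -7 at index 2, swap -> [-7, -6, 1, 7, 13, -3]
Pass 2: Select minimum -6 at index 1, swap -> [-7, -6, 1, 7, 13, -3]
Pass 3: Select minimum -3 at index 5, swap -> [-7, -6, -3, 7, 13, 1]
Pass 4: Select minimum 1 at index 5, swap -> [-7, -6, -3, 1, 13, 7]


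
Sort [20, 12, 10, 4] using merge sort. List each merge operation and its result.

Divide and conquer:
  Merge [20] + [12] -> [12, 20]
  Merge [10] + [4] -> [4, 10]
  Merge [12, 20] + [4, 10] -> [4, 10, 12, 20]


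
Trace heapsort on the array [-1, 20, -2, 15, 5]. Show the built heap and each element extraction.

Build heap: [20, 15, -2, -1, 5]
Extract 20: [15, 5, -2, -1, 20]
Extract 15: [5, -1, -2, 15, 20]
Extract 5: [-1, -2, 5, 15, 20]
Extract -1: [-2, -1, 5, 15, 20]


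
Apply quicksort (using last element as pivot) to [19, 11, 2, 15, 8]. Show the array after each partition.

Partition 1: pivot=8 at index 1 -> [2, 8, 19, 15, 11]
Partition 2: pivot=11 at index 2 -> [2, 8, 11, 15, 19]
Partition 3: pivot=19 at index 4 -> [2, 8, 11, 15, 19]


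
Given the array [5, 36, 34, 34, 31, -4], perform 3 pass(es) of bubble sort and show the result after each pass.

After pass 1: [5, 34, 34, 31, -4, 36] (4 swaps)
After pass 2: [5, 34, 31, -4, 34, 36] (2 swaps)
After pass 3: [5, 31, -4, 34, 34, 36] (2 swaps)
Total swaps: 8
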